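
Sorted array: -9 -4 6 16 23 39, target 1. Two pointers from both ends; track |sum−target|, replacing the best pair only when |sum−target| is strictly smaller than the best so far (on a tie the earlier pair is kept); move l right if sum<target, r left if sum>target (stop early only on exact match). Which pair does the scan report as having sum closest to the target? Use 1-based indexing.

l=1 r=6: -9+39=30 d=29 *, r--
l=1 r=5: -9+23=14 d=13 *, r--
l=1 r=4: -9+16=7 d=6 *, r--
l=1 r=3: -9+6=-3 d=4 *, l++
l=2 r=3: -4+6=2 d=1 *, r--

pair (-4, 6) with sum 2 (|Δ|=1)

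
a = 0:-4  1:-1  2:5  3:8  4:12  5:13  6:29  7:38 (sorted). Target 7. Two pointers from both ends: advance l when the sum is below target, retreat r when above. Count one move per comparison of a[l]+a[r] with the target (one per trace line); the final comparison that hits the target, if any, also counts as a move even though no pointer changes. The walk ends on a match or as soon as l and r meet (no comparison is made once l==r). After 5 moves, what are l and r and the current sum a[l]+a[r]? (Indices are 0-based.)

[0,7] -4+38=34 >7 → r--
[0,6] -4+29=25 >7 → r--
[0,5] -4+13=9 >7 → r--
[0,4] -4+12=8 >7 → r--
[0,3] -4+8=4 <7 → l++

l=1, r=3, sum=7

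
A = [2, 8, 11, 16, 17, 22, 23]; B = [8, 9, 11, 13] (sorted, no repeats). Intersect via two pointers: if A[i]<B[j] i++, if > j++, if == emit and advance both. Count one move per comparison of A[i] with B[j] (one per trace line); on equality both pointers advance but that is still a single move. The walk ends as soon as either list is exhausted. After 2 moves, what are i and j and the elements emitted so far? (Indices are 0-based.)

i=2, j=1, emitted=[8]

[i=0,j=0] 2<8 → i++
[i=1,j=0] 8==8 emit → i++,j++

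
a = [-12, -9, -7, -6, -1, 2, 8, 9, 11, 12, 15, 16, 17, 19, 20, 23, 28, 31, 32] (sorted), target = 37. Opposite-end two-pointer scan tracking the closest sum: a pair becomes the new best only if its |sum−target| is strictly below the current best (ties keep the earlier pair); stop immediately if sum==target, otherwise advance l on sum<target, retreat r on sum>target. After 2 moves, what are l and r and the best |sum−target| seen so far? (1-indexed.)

[1,19] -12+32=20 d=17 * → l++
[2,19] -9+32=23 d=14 * → l++

l=3, r=19, best |Δ|=14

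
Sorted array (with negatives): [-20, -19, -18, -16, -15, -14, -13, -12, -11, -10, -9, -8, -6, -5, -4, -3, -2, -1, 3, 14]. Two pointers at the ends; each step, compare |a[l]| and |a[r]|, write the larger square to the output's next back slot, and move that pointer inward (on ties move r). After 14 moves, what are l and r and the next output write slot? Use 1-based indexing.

l=1 r=20: |-20|>|14| out[20]=400, l++
l=2 r=20: |-19|>|14| out[19]=361, l++
l=3 r=20: |-18|>|14| out[18]=324, l++
l=4 r=20: |-16|>|14| out[17]=256, l++
l=5 r=20: |-15|>|14| out[16]=225, l++
l=6 r=20: |-14|<=|14| out[15]=196, r--
l=6 r=19: |-14|>|3| out[14]=196, l++
l=7 r=19: |-13|>|3| out[13]=169, l++
l=8 r=19: |-12|>|3| out[12]=144, l++
l=9 r=19: |-11|>|3| out[11]=121, l++
l=10 r=19: |-10|>|3| out[10]=100, l++
l=11 r=19: |-9|>|3| out[9]=81, l++
l=12 r=19: |-8|>|3| out[8]=64, l++
l=13 r=19: |-6|>|3| out[7]=36, l++

l=14, r=19, next write slot=6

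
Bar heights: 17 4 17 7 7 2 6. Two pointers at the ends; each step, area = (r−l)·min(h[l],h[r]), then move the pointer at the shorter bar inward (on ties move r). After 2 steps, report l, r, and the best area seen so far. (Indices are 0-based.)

l=0, r=4, best area=36

[0,6] min(17,6)*6=36 best=36 * → r--
[0,5] min(17,2)*5=10 best=36 → r--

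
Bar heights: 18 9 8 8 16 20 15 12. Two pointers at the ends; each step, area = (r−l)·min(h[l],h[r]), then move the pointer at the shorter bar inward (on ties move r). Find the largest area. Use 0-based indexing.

l=0 r=7: min(18,12)*7=84 best=84 *, r--
l=0 r=6: min(18,15)*6=90 best=90 *, r--
l=0 r=5: min(18,20)*5=90 best=90, l++
l=1 r=5: min(9,20)*4=36 best=90, l++
l=2 r=5: min(8,20)*3=24 best=90, l++
l=3 r=5: min(8,20)*2=16 best=90, l++
l=4 r=5: min(16,20)*1=16 best=90, l++

max area = 90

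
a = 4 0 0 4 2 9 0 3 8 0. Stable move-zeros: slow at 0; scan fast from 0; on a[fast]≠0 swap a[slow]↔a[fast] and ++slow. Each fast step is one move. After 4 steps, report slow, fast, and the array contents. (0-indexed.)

(s=0,f=0) a[fast]=4≠0 swap→a[0]=4 → slow++,fast++
(s=1,f=1) a[fast]=0 → fast++
(s=1,f=2) a[fast]=0 → fast++
(s=1,f=3) a[fast]=4≠0 swap→a[1]=4 → slow++,fast++

slow=2, fast=4, a=[4, 4, 0, 0, 2, 9, 0, 3, 8, 0]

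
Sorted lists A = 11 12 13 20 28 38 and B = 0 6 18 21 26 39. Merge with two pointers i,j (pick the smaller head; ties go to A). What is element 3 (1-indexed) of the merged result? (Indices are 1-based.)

merged[3] = 11

[i=1,j=1] A[i]=11>B[j]=0 take 0 → j++
[i=1,j=2] A[i]=11>B[j]=6 take 6 → j++
[i=1,j=3] A[i]=11<=B[j]=18 take 11 → i++
[i=2,j=3] A[i]=12<=B[j]=18 take 12 → i++
[i=3,j=3] A[i]=13<=B[j]=18 take 13 → i++
[i=4,j=3] A[i]=20>B[j]=18 take 18 → j++
[i=4,j=4] A[i]=20<=B[j]=21 take 20 → i++
[i=5,j=4] A[i]=28>B[j]=21 take 21 → j++
[i=5,j=5] A[i]=28>B[j]=26 take 26 → j++
[i=5,j=6] A[i]=28<=B[j]=39 take 28 → i++
[i=6,j=6] A[i]=38<=B[j]=39 take 38 → i++
[i=7,j=6] A done, take B[j]=39 → j++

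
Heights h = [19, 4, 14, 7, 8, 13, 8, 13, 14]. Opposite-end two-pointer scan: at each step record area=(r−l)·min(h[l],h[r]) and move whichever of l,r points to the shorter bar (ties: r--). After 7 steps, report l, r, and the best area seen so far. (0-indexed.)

[0,8] min(19,14)*8=112 best=112 * → r--
[0,7] min(19,13)*7=91 best=112 → r--
[0,6] min(19,8)*6=48 best=112 → r--
[0,5] min(19,13)*5=65 best=112 → r--
[0,4] min(19,8)*4=32 best=112 → r--
[0,3] min(19,7)*3=21 best=112 → r--
[0,2] min(19,14)*2=28 best=112 → r--

l=0, r=1, best area=112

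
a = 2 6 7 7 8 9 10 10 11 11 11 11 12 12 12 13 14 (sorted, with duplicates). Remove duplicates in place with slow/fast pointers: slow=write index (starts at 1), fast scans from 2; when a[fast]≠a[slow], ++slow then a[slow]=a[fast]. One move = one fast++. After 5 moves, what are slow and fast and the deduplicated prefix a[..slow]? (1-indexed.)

slow=1 fast=2: a[fast]=6≠a[slow]=2 write a[2]=6, slow++,fast++
slow=2 fast=3: a[fast]=7≠a[slow]=6 write a[3]=7, slow++,fast++
slow=3 fast=4: a[fast]=7=a[slow] dup, fast++
slow=3 fast=5: a[fast]=8≠a[slow]=7 write a[4]=8, slow++,fast++
slow=4 fast=6: a[fast]=9≠a[slow]=8 write a[5]=9, slow++,fast++

slow=5, fast=7, prefix=[2, 6, 7, 8, 9]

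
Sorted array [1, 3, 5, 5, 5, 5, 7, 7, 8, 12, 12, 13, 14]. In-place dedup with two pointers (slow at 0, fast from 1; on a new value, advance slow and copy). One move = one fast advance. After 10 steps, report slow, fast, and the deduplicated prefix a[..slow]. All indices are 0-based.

slow=5, fast=11, prefix=[1, 3, 5, 7, 8, 12]

(s=0,f=1) a[fast]=3≠a[slow]=1 write a[1]=3 → slow++,fast++
(s=1,f=2) a[fast]=5≠a[slow]=3 write a[2]=5 → slow++,fast++
(s=2,f=3) a[fast]=5=a[slow] dup → fast++
(s=2,f=4) a[fast]=5=a[slow] dup → fast++
(s=2,f=5) a[fast]=5=a[slow] dup → fast++
(s=2,f=6) a[fast]=7≠a[slow]=5 write a[3]=7 → slow++,fast++
(s=3,f=7) a[fast]=7=a[slow] dup → fast++
(s=3,f=8) a[fast]=8≠a[slow]=7 write a[4]=8 → slow++,fast++
(s=4,f=9) a[fast]=12≠a[slow]=8 write a[5]=12 → slow++,fast++
(s=5,f=10) a[fast]=12=a[slow] dup → fast++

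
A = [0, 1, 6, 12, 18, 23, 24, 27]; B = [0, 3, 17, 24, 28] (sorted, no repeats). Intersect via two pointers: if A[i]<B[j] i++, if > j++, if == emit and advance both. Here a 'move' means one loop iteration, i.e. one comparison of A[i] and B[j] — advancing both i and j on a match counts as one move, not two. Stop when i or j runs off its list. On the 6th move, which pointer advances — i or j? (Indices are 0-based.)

[i=0,j=0] 0==0 emit → i++,j++
[i=1,j=1] 1<3 → i++
[i=2,j=1] 6>3 → j++
[i=2,j=2] 6<17 → i++
[i=3,j=2] 12<17 → i++
[i=4,j=2] 18>17 → j++

j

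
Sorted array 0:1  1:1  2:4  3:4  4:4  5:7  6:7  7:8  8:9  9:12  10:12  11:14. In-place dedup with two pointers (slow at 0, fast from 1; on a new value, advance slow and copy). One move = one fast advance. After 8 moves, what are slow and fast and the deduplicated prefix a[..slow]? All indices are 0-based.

slow=4, fast=9, prefix=[1, 4, 7, 8, 9]

(s=0,f=1) a[fast]=1=a[slow] dup → fast++
(s=0,f=2) a[fast]=4≠a[slow]=1 write a[1]=4 → slow++,fast++
(s=1,f=3) a[fast]=4=a[slow] dup → fast++
(s=1,f=4) a[fast]=4=a[slow] dup → fast++
(s=1,f=5) a[fast]=7≠a[slow]=4 write a[2]=7 → slow++,fast++
(s=2,f=6) a[fast]=7=a[slow] dup → fast++
(s=2,f=7) a[fast]=8≠a[slow]=7 write a[3]=8 → slow++,fast++
(s=3,f=8) a[fast]=9≠a[slow]=8 write a[4]=9 → slow++,fast++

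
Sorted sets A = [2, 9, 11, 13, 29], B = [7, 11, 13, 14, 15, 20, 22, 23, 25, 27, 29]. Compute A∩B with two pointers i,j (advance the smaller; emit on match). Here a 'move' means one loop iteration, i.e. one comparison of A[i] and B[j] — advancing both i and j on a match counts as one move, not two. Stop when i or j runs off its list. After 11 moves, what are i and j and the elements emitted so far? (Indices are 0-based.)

[i=0,j=0] 2<7 → i++
[i=1,j=0] 9>7 → j++
[i=1,j=1] 9<11 → i++
[i=2,j=1] 11==11 emit → i++,j++
[i=3,j=2] 13==13 emit → i++,j++
[i=4,j=3] 29>14 → j++
[i=4,j=4] 29>15 → j++
[i=4,j=5] 29>20 → j++
[i=4,j=6] 29>22 → j++
[i=4,j=7] 29>23 → j++
[i=4,j=8] 29>25 → j++

i=4, j=9, emitted=[11, 13]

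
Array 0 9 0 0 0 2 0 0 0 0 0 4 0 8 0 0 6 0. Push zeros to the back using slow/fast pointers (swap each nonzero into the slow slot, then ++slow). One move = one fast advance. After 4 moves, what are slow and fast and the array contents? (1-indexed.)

(s=1,f=1) a[fast]=0 → fast++
(s=1,f=2) a[fast]=9≠0 swap→a[1]=9 → slow++,fast++
(s=2,f=3) a[fast]=0 → fast++
(s=2,f=4) a[fast]=0 → fast++

slow=2, fast=5, a=[9, 0, 0, 0, 0, 2, 0, 0, 0, 0, 0, 4, 0, 8, 0, 0, 6, 0]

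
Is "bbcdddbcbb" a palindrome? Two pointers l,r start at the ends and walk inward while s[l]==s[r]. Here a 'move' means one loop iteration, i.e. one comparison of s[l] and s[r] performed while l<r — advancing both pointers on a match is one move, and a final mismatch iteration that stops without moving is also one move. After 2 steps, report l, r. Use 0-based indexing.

l=2, r=7

l=0 r=9: 'b'=='b', l++,r--
l=1 r=8: 'b'=='b', l++,r--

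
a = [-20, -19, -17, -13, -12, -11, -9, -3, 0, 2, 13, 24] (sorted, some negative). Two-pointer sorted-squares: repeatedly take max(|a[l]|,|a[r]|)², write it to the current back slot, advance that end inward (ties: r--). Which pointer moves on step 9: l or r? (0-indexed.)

[0,11] |-20|<=|24| out[11]=576 → r--
[0,10] |-20|>|13| out[10]=400 → l++
[1,10] |-19|>|13| out[9]=361 → l++
[2,10] |-17|>|13| out[8]=289 → l++
[3,10] |-13|<=|13| out[7]=169 → r--
[3,9] |-13|>|2| out[6]=169 → l++
[4,9] |-12|>|2| out[5]=144 → l++
[5,9] |-11|>|2| out[4]=121 → l++
[6,9] |-9|>|2| out[3]=81 → l++

l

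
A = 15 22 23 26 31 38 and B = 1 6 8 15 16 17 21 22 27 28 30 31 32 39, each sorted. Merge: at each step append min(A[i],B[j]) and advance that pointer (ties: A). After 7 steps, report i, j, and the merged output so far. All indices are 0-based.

i=1, j=6, merged so far=[1, 6, 8, 15, 15, 16, 17]

i=0 j=0: A[i]=15>B[j]=1 take 1, j++
i=0 j=1: A[i]=15>B[j]=6 take 6, j++
i=0 j=2: A[i]=15>B[j]=8 take 8, j++
i=0 j=3: A[i]=15<=B[j]=15 take 15, i++
i=1 j=3: A[i]=22>B[j]=15 take 15, j++
i=1 j=4: A[i]=22>B[j]=16 take 16, j++
i=1 j=5: A[i]=22>B[j]=17 take 17, j++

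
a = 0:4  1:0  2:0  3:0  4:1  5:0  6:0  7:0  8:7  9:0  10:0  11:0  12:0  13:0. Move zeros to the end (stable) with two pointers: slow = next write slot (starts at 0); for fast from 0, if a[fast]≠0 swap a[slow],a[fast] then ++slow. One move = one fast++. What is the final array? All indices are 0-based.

[4, 1, 7, 0, 0, 0, 0, 0, 0, 0, 0, 0, 0, 0]

(s=0,f=0) a[fast]=4≠0 swap→a[0]=4 → slow++,fast++
(s=1,f=1) a[fast]=0 → fast++
(s=1,f=2) a[fast]=0 → fast++
(s=1,f=3) a[fast]=0 → fast++
(s=1,f=4) a[fast]=1≠0 swap→a[1]=1 → slow++,fast++
(s=2,f=5) a[fast]=0 → fast++
(s=2,f=6) a[fast]=0 → fast++
(s=2,f=7) a[fast]=0 → fast++
(s=2,f=8) a[fast]=7≠0 swap→a[2]=7 → slow++,fast++
(s=3,f=9) a[fast]=0 → fast++
(s=3,f=10) a[fast]=0 → fast++
(s=3,f=11) a[fast]=0 → fast++
(s=3,f=12) a[fast]=0 → fast++
(s=3,f=13) a[fast]=0 → fast++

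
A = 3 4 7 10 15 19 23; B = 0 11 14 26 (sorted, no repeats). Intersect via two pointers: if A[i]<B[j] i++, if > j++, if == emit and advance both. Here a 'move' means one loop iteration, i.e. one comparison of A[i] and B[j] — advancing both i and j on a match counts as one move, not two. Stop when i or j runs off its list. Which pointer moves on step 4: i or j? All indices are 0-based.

[i=0,j=0] 3>0 → j++
[i=0,j=1] 3<11 → i++
[i=1,j=1] 4<11 → i++
[i=2,j=1] 7<11 → i++

i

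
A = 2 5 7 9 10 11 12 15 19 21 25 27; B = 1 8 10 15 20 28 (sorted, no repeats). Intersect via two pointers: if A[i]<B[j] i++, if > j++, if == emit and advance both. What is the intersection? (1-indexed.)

i=1 j=1: 2>1, j++
i=1 j=2: 2<8, i++
i=2 j=2: 5<8, i++
i=3 j=2: 7<8, i++
i=4 j=2: 9>8, j++
i=4 j=3: 9<10, i++
i=5 j=3: 10==10 emit, i++,j++
i=6 j=4: 11<15, i++
i=7 j=4: 12<15, i++
i=8 j=4: 15==15 emit, i++,j++
i=9 j=5: 19<20, i++
i=10 j=5: 21>20, j++
i=10 j=6: 21<28, i++
i=11 j=6: 25<28, i++
i=12 j=6: 27<28, i++

intersection = [10, 15]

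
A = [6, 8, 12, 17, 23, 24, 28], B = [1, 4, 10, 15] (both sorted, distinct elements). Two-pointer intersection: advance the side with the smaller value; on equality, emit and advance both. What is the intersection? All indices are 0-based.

intersection = []

i=0 j=0: 6>1, j++
i=0 j=1: 6>4, j++
i=0 j=2: 6<10, i++
i=1 j=2: 8<10, i++
i=2 j=2: 12>10, j++
i=2 j=3: 12<15, i++
i=3 j=3: 17>15, j++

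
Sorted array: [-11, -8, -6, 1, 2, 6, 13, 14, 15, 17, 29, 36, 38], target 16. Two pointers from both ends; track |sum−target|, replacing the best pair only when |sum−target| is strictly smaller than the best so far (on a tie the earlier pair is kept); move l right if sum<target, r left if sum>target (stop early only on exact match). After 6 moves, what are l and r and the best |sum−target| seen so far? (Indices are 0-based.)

l=3, r=9, best |Δ|=2

[0,12] -11+38=27 d=11 * → r--
[0,11] -11+36=25 d=9 * → r--
[0,10] -11+29=18 d=2 * → r--
[0,9] -11+17=6 d=10 → l++
[1,9] -8+17=9 d=7 → l++
[2,9] -6+17=11 d=5 → l++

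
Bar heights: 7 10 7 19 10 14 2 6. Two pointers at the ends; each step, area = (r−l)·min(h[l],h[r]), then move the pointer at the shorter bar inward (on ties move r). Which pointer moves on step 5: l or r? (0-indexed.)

l=0 r=7: min(7,6)*7=42 best=42 *, r--
l=0 r=6: min(7,2)*6=12 best=42, r--
l=0 r=5: min(7,14)*5=35 best=42, l++
l=1 r=5: min(10,14)*4=40 best=42, l++
l=2 r=5: min(7,14)*3=21 best=42, l++

l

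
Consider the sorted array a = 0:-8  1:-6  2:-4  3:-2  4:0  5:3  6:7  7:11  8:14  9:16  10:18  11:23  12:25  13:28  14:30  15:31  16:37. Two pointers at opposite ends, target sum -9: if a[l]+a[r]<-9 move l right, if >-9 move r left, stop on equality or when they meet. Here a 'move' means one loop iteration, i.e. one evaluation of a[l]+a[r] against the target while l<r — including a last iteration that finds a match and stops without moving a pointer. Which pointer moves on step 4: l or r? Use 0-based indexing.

[0,16] -8+37=29 >-9 → r--
[0,15] -8+31=23 >-9 → r--
[0,14] -8+30=22 >-9 → r--
[0,13] -8+28=20 >-9 → r--

r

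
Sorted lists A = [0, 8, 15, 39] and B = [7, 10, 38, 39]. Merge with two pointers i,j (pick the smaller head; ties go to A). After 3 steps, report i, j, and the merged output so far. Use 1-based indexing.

i=3, j=2, merged so far=[0, 7, 8]

[i=1,j=1] A[i]=0<=B[j]=7 take 0 → i++
[i=2,j=1] A[i]=8>B[j]=7 take 7 → j++
[i=2,j=2] A[i]=8<=B[j]=10 take 8 → i++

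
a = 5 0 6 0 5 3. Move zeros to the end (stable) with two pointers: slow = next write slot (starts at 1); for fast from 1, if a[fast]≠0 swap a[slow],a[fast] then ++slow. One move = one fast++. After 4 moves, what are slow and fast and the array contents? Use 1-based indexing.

(s=1,f=1) a[fast]=5≠0 swap→a[1]=5 → slow++,fast++
(s=2,f=2) a[fast]=0 → fast++
(s=2,f=3) a[fast]=6≠0 swap→a[2]=6 → slow++,fast++
(s=3,f=4) a[fast]=0 → fast++

slow=3, fast=5, a=[5, 6, 0, 0, 5, 3]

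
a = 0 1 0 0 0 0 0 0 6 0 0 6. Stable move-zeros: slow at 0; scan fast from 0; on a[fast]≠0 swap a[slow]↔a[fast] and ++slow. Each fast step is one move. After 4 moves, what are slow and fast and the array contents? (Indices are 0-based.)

(s=0,f=0) a[fast]=0 → fast++
(s=0,f=1) a[fast]=1≠0 swap→a[0]=1 → slow++,fast++
(s=1,f=2) a[fast]=0 → fast++
(s=1,f=3) a[fast]=0 → fast++

slow=1, fast=4, a=[1, 0, 0, 0, 0, 0, 0, 0, 6, 0, 0, 6]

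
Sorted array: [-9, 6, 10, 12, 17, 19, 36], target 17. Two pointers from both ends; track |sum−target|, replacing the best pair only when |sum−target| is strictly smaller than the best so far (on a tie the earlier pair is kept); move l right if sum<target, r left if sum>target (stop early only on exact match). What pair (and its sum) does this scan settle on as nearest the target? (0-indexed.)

pair (6, 12) with sum 18 (|Δ|=1)

[0,6] -9+36=27 d=10 * → r--
[0,5] -9+19=10 d=7 * → l++
[1,5] 6+19=25 d=8 → r--
[1,4] 6+17=23 d=6 * → r--
[1,3] 6+12=18 d=1 * → r--
[1,2] 6+10=16 d=1 → l++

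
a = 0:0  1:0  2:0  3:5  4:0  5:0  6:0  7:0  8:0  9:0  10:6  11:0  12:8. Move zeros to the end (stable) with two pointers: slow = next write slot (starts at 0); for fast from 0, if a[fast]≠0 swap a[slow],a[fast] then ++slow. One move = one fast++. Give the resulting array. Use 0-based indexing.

[5, 6, 8, 0, 0, 0, 0, 0, 0, 0, 0, 0, 0]

slow=0 fast=0: a[fast]=0, fast++
slow=0 fast=1: a[fast]=0, fast++
slow=0 fast=2: a[fast]=0, fast++
slow=0 fast=3: a[fast]=5≠0 swap→a[0]=5, slow++,fast++
slow=1 fast=4: a[fast]=0, fast++
slow=1 fast=5: a[fast]=0, fast++
slow=1 fast=6: a[fast]=0, fast++
slow=1 fast=7: a[fast]=0, fast++
slow=1 fast=8: a[fast]=0, fast++
slow=1 fast=9: a[fast]=0, fast++
slow=1 fast=10: a[fast]=6≠0 swap→a[1]=6, slow++,fast++
slow=2 fast=11: a[fast]=0, fast++
slow=2 fast=12: a[fast]=8≠0 swap→a[2]=8, slow++,fast++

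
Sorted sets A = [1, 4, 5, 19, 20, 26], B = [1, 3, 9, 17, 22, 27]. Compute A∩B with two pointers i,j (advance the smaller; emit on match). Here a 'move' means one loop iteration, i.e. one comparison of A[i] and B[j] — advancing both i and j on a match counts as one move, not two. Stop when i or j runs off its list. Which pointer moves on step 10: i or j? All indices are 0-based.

[i=0,j=0] 1==1 emit → i++,j++
[i=1,j=1] 4>3 → j++
[i=1,j=2] 4<9 → i++
[i=2,j=2] 5<9 → i++
[i=3,j=2] 19>9 → j++
[i=3,j=3] 19>17 → j++
[i=3,j=4] 19<22 → i++
[i=4,j=4] 20<22 → i++
[i=5,j=4] 26>22 → j++
[i=5,j=5] 26<27 → i++

i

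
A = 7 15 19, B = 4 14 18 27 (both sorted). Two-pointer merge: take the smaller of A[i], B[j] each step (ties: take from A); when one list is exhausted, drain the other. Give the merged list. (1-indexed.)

i=1 j=1: A[i]=7>B[j]=4 take 4, j++
i=1 j=2: A[i]=7<=B[j]=14 take 7, i++
i=2 j=2: A[i]=15>B[j]=14 take 14, j++
i=2 j=3: A[i]=15<=B[j]=18 take 15, i++
i=3 j=3: A[i]=19>B[j]=18 take 18, j++
i=3 j=4: A[i]=19<=B[j]=27 take 19, i++
i=4 j=4: A done, take B[j]=27, j++

[4, 7, 14, 15, 18, 19, 27]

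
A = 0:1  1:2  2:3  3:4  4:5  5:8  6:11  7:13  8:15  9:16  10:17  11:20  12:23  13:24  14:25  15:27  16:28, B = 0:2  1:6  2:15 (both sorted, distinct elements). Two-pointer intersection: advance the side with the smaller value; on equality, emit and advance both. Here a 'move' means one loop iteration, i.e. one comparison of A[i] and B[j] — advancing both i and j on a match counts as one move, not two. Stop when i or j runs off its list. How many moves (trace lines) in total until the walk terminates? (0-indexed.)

10 moves

[i=0,j=0] 1<2 → i++
[i=1,j=0] 2==2 emit → i++,j++
[i=2,j=1] 3<6 → i++
[i=3,j=1] 4<6 → i++
[i=4,j=1] 5<6 → i++
[i=5,j=1] 8>6 → j++
[i=5,j=2] 8<15 → i++
[i=6,j=2] 11<15 → i++
[i=7,j=2] 13<15 → i++
[i=8,j=2] 15==15 emit → i++,j++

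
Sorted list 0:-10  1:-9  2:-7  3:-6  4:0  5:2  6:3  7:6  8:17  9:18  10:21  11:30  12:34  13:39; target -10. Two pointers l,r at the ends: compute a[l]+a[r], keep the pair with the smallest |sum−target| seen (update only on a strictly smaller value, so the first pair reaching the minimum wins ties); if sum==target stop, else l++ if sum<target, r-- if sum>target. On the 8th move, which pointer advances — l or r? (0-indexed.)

r

[0,13] -10+39=29 d=39 * → r--
[0,12] -10+34=24 d=34 * → r--
[0,11] -10+30=20 d=30 * → r--
[0,10] -10+21=11 d=21 * → r--
[0,9] -10+18=8 d=18 * → r--
[0,8] -10+17=7 d=17 * → r--
[0,7] -10+6=-4 d=6 * → r--
[0,6] -10+3=-7 d=3 * → r--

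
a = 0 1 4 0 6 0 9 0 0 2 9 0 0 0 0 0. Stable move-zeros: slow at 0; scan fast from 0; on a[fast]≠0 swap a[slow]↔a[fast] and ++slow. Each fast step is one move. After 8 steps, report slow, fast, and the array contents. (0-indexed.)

slow=4, fast=8, a=[1, 4, 6, 9, 0, 0, 0, 0, 0, 2, 9, 0, 0, 0, 0, 0]

slow=0 fast=0: a[fast]=0, fast++
slow=0 fast=1: a[fast]=1≠0 swap→a[0]=1, slow++,fast++
slow=1 fast=2: a[fast]=4≠0 swap→a[1]=4, slow++,fast++
slow=2 fast=3: a[fast]=0, fast++
slow=2 fast=4: a[fast]=6≠0 swap→a[2]=6, slow++,fast++
slow=3 fast=5: a[fast]=0, fast++
slow=3 fast=6: a[fast]=9≠0 swap→a[3]=9, slow++,fast++
slow=4 fast=7: a[fast]=0, fast++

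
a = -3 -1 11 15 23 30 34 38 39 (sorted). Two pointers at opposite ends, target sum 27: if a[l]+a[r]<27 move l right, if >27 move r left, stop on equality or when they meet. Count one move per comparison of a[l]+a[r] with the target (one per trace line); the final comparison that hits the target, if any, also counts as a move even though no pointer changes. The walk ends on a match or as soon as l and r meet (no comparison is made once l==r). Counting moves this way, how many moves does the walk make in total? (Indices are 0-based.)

4 moves

l=0 r=8: -3+39=36 >27, r--
l=0 r=7: -3+38=35 >27, r--
l=0 r=6: -3+34=31 >27, r--
l=0 r=5: -3+30=27, found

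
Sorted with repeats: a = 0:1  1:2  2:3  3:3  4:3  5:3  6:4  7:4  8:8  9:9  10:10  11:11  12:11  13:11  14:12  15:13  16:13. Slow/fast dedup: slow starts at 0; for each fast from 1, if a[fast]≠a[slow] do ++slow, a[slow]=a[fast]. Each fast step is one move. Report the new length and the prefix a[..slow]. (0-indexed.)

length 10; prefix = [1, 2, 3, 4, 8, 9, 10, 11, 12, 13]

slow=0 fast=1: a[fast]=2≠a[slow]=1 write a[1]=2, slow++,fast++
slow=1 fast=2: a[fast]=3≠a[slow]=2 write a[2]=3, slow++,fast++
slow=2 fast=3: a[fast]=3=a[slow] dup, fast++
slow=2 fast=4: a[fast]=3=a[slow] dup, fast++
slow=2 fast=5: a[fast]=3=a[slow] dup, fast++
slow=2 fast=6: a[fast]=4≠a[slow]=3 write a[3]=4, slow++,fast++
slow=3 fast=7: a[fast]=4=a[slow] dup, fast++
slow=3 fast=8: a[fast]=8≠a[slow]=4 write a[4]=8, slow++,fast++
slow=4 fast=9: a[fast]=9≠a[slow]=8 write a[5]=9, slow++,fast++
slow=5 fast=10: a[fast]=10≠a[slow]=9 write a[6]=10, slow++,fast++
slow=6 fast=11: a[fast]=11≠a[slow]=10 write a[7]=11, slow++,fast++
slow=7 fast=12: a[fast]=11=a[slow] dup, fast++
slow=7 fast=13: a[fast]=11=a[slow] dup, fast++
slow=7 fast=14: a[fast]=12≠a[slow]=11 write a[8]=12, slow++,fast++
slow=8 fast=15: a[fast]=13≠a[slow]=12 write a[9]=13, slow++,fast++
slow=9 fast=16: a[fast]=13=a[slow] dup, fast++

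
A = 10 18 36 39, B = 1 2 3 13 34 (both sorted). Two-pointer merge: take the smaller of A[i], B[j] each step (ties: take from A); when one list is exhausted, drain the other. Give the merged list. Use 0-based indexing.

[1, 2, 3, 10, 13, 18, 34, 36, 39]

i=0 j=0: A[i]=10>B[j]=1 take 1, j++
i=0 j=1: A[i]=10>B[j]=2 take 2, j++
i=0 j=2: A[i]=10>B[j]=3 take 3, j++
i=0 j=3: A[i]=10<=B[j]=13 take 10, i++
i=1 j=3: A[i]=18>B[j]=13 take 13, j++
i=1 j=4: A[i]=18<=B[j]=34 take 18, i++
i=2 j=4: A[i]=36>B[j]=34 take 34, j++
i=2 j=5: B done, take A[i]=36, i++
i=3 j=5: B done, take A[i]=39, i++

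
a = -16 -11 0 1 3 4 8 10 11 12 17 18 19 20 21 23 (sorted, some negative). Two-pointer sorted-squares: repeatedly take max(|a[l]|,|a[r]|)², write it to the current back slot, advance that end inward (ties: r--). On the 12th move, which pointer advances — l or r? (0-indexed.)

l=0 r=15: |-16|<=|23| out[15]=529, r--
l=0 r=14: |-16|<=|21| out[14]=441, r--
l=0 r=13: |-16|<=|20| out[13]=400, r--
l=0 r=12: |-16|<=|19| out[12]=361, r--
l=0 r=11: |-16|<=|18| out[11]=324, r--
l=0 r=10: |-16|<=|17| out[10]=289, r--
l=0 r=9: |-16|>|12| out[9]=256, l++
l=1 r=9: |-11|<=|12| out[8]=144, r--
l=1 r=8: |-11|<=|11| out[7]=121, r--
l=1 r=7: |-11|>|10| out[6]=121, l++
l=2 r=7: |0|<=|10| out[5]=100, r--
l=2 r=6: |0|<=|8| out[4]=64, r--

r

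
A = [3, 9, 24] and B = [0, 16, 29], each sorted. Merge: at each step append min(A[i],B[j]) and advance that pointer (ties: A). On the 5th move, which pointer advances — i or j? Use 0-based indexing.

[i=0,j=0] A[i]=3>B[j]=0 take 0 → j++
[i=0,j=1] A[i]=3<=B[j]=16 take 3 → i++
[i=1,j=1] A[i]=9<=B[j]=16 take 9 → i++
[i=2,j=1] A[i]=24>B[j]=16 take 16 → j++
[i=2,j=2] A[i]=24<=B[j]=29 take 24 → i++

i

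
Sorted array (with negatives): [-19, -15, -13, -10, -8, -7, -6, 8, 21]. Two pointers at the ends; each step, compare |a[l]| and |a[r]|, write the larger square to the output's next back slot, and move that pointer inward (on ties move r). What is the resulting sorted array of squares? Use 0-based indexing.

[36, 49, 64, 64, 100, 169, 225, 361, 441]

l=0 r=8: |-19|<=|21| out[8]=441, r--
l=0 r=7: |-19|>|8| out[7]=361, l++
l=1 r=7: |-15|>|8| out[6]=225, l++
l=2 r=7: |-13|>|8| out[5]=169, l++
l=3 r=7: |-10|>|8| out[4]=100, l++
l=4 r=7: |-8|<=|8| out[3]=64, r--
l=4 r=6: |-8|>|-6| out[2]=64, l++
l=5 r=6: |-7|>|-6| out[1]=49, l++
l=6 r=6: |-6|<=|-6| out[0]=36, r--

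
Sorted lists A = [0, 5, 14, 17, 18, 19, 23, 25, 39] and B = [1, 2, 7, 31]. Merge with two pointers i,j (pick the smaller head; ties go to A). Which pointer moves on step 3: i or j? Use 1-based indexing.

[i=1,j=1] A[i]=0<=B[j]=1 take 0 → i++
[i=2,j=1] A[i]=5>B[j]=1 take 1 → j++
[i=2,j=2] A[i]=5>B[j]=2 take 2 → j++

j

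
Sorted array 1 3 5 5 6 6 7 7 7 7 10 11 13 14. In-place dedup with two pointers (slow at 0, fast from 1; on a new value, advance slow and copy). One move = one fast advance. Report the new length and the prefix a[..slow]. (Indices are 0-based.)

slow=0 fast=1: a[fast]=3≠a[slow]=1 write a[1]=3, slow++,fast++
slow=1 fast=2: a[fast]=5≠a[slow]=3 write a[2]=5, slow++,fast++
slow=2 fast=3: a[fast]=5=a[slow] dup, fast++
slow=2 fast=4: a[fast]=6≠a[slow]=5 write a[3]=6, slow++,fast++
slow=3 fast=5: a[fast]=6=a[slow] dup, fast++
slow=3 fast=6: a[fast]=7≠a[slow]=6 write a[4]=7, slow++,fast++
slow=4 fast=7: a[fast]=7=a[slow] dup, fast++
slow=4 fast=8: a[fast]=7=a[slow] dup, fast++
slow=4 fast=9: a[fast]=7=a[slow] dup, fast++
slow=4 fast=10: a[fast]=10≠a[slow]=7 write a[5]=10, slow++,fast++
slow=5 fast=11: a[fast]=11≠a[slow]=10 write a[6]=11, slow++,fast++
slow=6 fast=12: a[fast]=13≠a[slow]=11 write a[7]=13, slow++,fast++
slow=7 fast=13: a[fast]=14≠a[slow]=13 write a[8]=14, slow++,fast++

length 9; prefix = [1, 3, 5, 6, 7, 10, 11, 13, 14]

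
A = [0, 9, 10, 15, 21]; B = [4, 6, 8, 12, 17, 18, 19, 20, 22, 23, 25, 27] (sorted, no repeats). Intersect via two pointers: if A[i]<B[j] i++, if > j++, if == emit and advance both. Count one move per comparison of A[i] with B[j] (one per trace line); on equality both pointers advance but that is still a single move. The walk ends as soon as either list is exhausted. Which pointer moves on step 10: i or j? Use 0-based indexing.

j

i=0 j=0: 0<4, i++
i=1 j=0: 9>4, j++
i=1 j=1: 9>6, j++
i=1 j=2: 9>8, j++
i=1 j=3: 9<12, i++
i=2 j=3: 10<12, i++
i=3 j=3: 15>12, j++
i=3 j=4: 15<17, i++
i=4 j=4: 21>17, j++
i=4 j=5: 21>18, j++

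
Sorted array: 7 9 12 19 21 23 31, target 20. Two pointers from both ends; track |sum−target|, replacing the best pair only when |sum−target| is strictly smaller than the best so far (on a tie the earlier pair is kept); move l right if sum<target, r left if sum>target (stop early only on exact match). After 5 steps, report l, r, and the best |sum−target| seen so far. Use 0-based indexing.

l=1, r=2, best |Δ|=1

l=0 r=6: 7+31=38 d=18 *, r--
l=0 r=5: 7+23=30 d=10 *, r--
l=0 r=4: 7+21=28 d=8 *, r--
l=0 r=3: 7+19=26 d=6 *, r--
l=0 r=2: 7+12=19 d=1 *, l++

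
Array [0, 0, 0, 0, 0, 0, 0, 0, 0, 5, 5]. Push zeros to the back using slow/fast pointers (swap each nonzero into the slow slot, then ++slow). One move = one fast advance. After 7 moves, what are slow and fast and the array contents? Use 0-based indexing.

slow=0, fast=7, a=[0, 0, 0, 0, 0, 0, 0, 0, 0, 5, 5]

(s=0,f=0) a[fast]=0 → fast++
(s=0,f=1) a[fast]=0 → fast++
(s=0,f=2) a[fast]=0 → fast++
(s=0,f=3) a[fast]=0 → fast++
(s=0,f=4) a[fast]=0 → fast++
(s=0,f=5) a[fast]=0 → fast++
(s=0,f=6) a[fast]=0 → fast++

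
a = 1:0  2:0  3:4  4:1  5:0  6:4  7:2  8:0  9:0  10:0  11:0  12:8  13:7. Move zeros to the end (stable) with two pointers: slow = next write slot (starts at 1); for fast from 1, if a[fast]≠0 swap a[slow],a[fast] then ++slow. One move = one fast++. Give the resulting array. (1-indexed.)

(s=1,f=1) a[fast]=0 → fast++
(s=1,f=2) a[fast]=0 → fast++
(s=1,f=3) a[fast]=4≠0 swap→a[1]=4 → slow++,fast++
(s=2,f=4) a[fast]=1≠0 swap→a[2]=1 → slow++,fast++
(s=3,f=5) a[fast]=0 → fast++
(s=3,f=6) a[fast]=4≠0 swap→a[3]=4 → slow++,fast++
(s=4,f=7) a[fast]=2≠0 swap→a[4]=2 → slow++,fast++
(s=5,f=8) a[fast]=0 → fast++
(s=5,f=9) a[fast]=0 → fast++
(s=5,f=10) a[fast]=0 → fast++
(s=5,f=11) a[fast]=0 → fast++
(s=5,f=12) a[fast]=8≠0 swap→a[5]=8 → slow++,fast++
(s=6,f=13) a[fast]=7≠0 swap→a[6]=7 → slow++,fast++

[4, 1, 4, 2, 8, 7, 0, 0, 0, 0, 0, 0, 0]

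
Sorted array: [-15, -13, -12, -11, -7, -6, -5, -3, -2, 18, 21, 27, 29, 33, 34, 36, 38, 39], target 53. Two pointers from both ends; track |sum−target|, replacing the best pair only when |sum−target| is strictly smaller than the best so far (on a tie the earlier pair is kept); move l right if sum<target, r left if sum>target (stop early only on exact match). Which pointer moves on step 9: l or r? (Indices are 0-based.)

l

[0,17] -15+39=24 d=29 * → l++
[1,17] -13+39=26 d=27 * → l++
[2,17] -12+39=27 d=26 * → l++
[3,17] -11+39=28 d=25 * → l++
[4,17] -7+39=32 d=21 * → l++
[5,17] -6+39=33 d=20 * → l++
[6,17] -5+39=34 d=19 * → l++
[7,17] -3+39=36 d=17 * → l++
[8,17] -2+39=37 d=16 * → l++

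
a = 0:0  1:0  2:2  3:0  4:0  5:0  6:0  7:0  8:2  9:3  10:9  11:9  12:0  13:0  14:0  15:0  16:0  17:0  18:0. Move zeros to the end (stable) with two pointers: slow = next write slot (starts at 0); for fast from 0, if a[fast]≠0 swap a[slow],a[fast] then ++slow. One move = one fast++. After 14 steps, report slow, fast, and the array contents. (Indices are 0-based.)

(s=0,f=0) a[fast]=0 → fast++
(s=0,f=1) a[fast]=0 → fast++
(s=0,f=2) a[fast]=2≠0 swap→a[0]=2 → slow++,fast++
(s=1,f=3) a[fast]=0 → fast++
(s=1,f=4) a[fast]=0 → fast++
(s=1,f=5) a[fast]=0 → fast++
(s=1,f=6) a[fast]=0 → fast++
(s=1,f=7) a[fast]=0 → fast++
(s=1,f=8) a[fast]=2≠0 swap→a[1]=2 → slow++,fast++
(s=2,f=9) a[fast]=3≠0 swap→a[2]=3 → slow++,fast++
(s=3,f=10) a[fast]=9≠0 swap→a[3]=9 → slow++,fast++
(s=4,f=11) a[fast]=9≠0 swap→a[4]=9 → slow++,fast++
(s=5,f=12) a[fast]=0 → fast++
(s=5,f=13) a[fast]=0 → fast++

slow=5, fast=14, a=[2, 2, 3, 9, 9, 0, 0, 0, 0, 0, 0, 0, 0, 0, 0, 0, 0, 0, 0]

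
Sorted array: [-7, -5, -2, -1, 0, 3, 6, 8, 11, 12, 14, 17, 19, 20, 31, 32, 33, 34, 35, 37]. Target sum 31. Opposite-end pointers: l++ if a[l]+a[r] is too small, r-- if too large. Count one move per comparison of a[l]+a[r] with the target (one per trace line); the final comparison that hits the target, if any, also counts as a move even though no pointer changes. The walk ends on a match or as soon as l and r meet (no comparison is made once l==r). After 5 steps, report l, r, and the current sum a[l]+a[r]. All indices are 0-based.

l=2, r=16, sum=31

l=0 r=19: -7+37=30 <31, l++
l=1 r=19: -5+37=32 >31, r--
l=1 r=18: -5+35=30 <31, l++
l=2 r=18: -2+35=33 >31, r--
l=2 r=17: -2+34=32 >31, r--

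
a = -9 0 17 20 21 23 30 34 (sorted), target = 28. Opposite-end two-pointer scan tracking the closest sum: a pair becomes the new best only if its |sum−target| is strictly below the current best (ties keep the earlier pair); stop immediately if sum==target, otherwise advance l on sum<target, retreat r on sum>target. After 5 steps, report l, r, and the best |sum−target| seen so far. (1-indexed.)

[1,8] -9+34=25 d=3 * → l++
[2,8] 0+34=34 d=6 → r--
[2,7] 0+30=30 d=2 * → r--
[2,6] 0+23=23 d=5 → l++
[3,6] 17+23=40 d=12 → r--

l=3, r=5, best |Δ|=2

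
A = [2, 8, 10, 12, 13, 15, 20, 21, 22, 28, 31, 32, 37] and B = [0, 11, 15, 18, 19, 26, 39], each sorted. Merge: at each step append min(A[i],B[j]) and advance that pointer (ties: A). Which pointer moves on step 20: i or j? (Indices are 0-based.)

i=0 j=0: A[i]=2>B[j]=0 take 0, j++
i=0 j=1: A[i]=2<=B[j]=11 take 2, i++
i=1 j=1: A[i]=8<=B[j]=11 take 8, i++
i=2 j=1: A[i]=10<=B[j]=11 take 10, i++
i=3 j=1: A[i]=12>B[j]=11 take 11, j++
i=3 j=2: A[i]=12<=B[j]=15 take 12, i++
i=4 j=2: A[i]=13<=B[j]=15 take 13, i++
i=5 j=2: A[i]=15<=B[j]=15 take 15, i++
i=6 j=2: A[i]=20>B[j]=15 take 15, j++
i=6 j=3: A[i]=20>B[j]=18 take 18, j++
i=6 j=4: A[i]=20>B[j]=19 take 19, j++
i=6 j=5: A[i]=20<=B[j]=26 take 20, i++
i=7 j=5: A[i]=21<=B[j]=26 take 21, i++
i=8 j=5: A[i]=22<=B[j]=26 take 22, i++
i=9 j=5: A[i]=28>B[j]=26 take 26, j++
i=9 j=6: A[i]=28<=B[j]=39 take 28, i++
i=10 j=6: A[i]=31<=B[j]=39 take 31, i++
i=11 j=6: A[i]=32<=B[j]=39 take 32, i++
i=12 j=6: A[i]=37<=B[j]=39 take 37, i++
i=13 j=6: A done, take B[j]=39, j++

j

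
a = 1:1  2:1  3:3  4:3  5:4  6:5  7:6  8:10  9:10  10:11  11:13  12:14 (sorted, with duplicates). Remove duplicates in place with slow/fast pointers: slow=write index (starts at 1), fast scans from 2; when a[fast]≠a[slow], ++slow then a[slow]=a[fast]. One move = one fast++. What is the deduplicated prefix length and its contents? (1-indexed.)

slow=1 fast=2: a[fast]=1=a[slow] dup, fast++
slow=1 fast=3: a[fast]=3≠a[slow]=1 write a[2]=3, slow++,fast++
slow=2 fast=4: a[fast]=3=a[slow] dup, fast++
slow=2 fast=5: a[fast]=4≠a[slow]=3 write a[3]=4, slow++,fast++
slow=3 fast=6: a[fast]=5≠a[slow]=4 write a[4]=5, slow++,fast++
slow=4 fast=7: a[fast]=6≠a[slow]=5 write a[5]=6, slow++,fast++
slow=5 fast=8: a[fast]=10≠a[slow]=6 write a[6]=10, slow++,fast++
slow=6 fast=9: a[fast]=10=a[slow] dup, fast++
slow=6 fast=10: a[fast]=11≠a[slow]=10 write a[7]=11, slow++,fast++
slow=7 fast=11: a[fast]=13≠a[slow]=11 write a[8]=13, slow++,fast++
slow=8 fast=12: a[fast]=14≠a[slow]=13 write a[9]=14, slow++,fast++

length 9; prefix = [1, 3, 4, 5, 6, 10, 11, 13, 14]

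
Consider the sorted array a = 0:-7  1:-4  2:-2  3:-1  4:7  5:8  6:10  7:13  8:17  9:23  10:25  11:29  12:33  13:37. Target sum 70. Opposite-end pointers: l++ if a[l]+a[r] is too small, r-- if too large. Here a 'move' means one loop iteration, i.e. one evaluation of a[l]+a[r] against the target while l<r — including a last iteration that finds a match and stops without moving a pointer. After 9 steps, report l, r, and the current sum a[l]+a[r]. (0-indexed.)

[0,13] -7+37=30 <70 → l++
[1,13] -4+37=33 <70 → l++
[2,13] -2+37=35 <70 → l++
[3,13] -1+37=36 <70 → l++
[4,13] 7+37=44 <70 → l++
[5,13] 8+37=45 <70 → l++
[6,13] 10+37=47 <70 → l++
[7,13] 13+37=50 <70 → l++
[8,13] 17+37=54 <70 → l++

l=9, r=13, sum=60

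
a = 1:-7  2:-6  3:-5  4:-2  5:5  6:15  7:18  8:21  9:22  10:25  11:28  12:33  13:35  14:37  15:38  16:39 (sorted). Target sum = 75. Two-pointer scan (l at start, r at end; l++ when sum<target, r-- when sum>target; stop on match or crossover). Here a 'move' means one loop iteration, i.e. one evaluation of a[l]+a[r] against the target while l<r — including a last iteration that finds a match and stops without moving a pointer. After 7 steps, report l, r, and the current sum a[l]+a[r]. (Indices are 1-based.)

l=1 r=16: -7+39=32 <75, l++
l=2 r=16: -6+39=33 <75, l++
l=3 r=16: -5+39=34 <75, l++
l=4 r=16: -2+39=37 <75, l++
l=5 r=16: 5+39=44 <75, l++
l=6 r=16: 15+39=54 <75, l++
l=7 r=16: 18+39=57 <75, l++

l=8, r=16, sum=60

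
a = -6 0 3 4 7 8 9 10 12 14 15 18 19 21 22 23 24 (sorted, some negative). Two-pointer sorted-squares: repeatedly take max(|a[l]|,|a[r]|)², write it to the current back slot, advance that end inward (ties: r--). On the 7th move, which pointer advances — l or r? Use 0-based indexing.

r

[0,16] |-6|<=|24| out[16]=576 → r--
[0,15] |-6|<=|23| out[15]=529 → r--
[0,14] |-6|<=|22| out[14]=484 → r--
[0,13] |-6|<=|21| out[13]=441 → r--
[0,12] |-6|<=|19| out[12]=361 → r--
[0,11] |-6|<=|18| out[11]=324 → r--
[0,10] |-6|<=|15| out[10]=225 → r--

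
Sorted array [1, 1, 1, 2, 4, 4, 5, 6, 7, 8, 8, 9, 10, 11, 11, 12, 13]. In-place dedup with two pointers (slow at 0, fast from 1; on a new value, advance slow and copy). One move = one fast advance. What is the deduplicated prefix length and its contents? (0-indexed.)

length 12; prefix = [1, 2, 4, 5, 6, 7, 8, 9, 10, 11, 12, 13]

slow=0 fast=1: a[fast]=1=a[slow] dup, fast++
slow=0 fast=2: a[fast]=1=a[slow] dup, fast++
slow=0 fast=3: a[fast]=2≠a[slow]=1 write a[1]=2, slow++,fast++
slow=1 fast=4: a[fast]=4≠a[slow]=2 write a[2]=4, slow++,fast++
slow=2 fast=5: a[fast]=4=a[slow] dup, fast++
slow=2 fast=6: a[fast]=5≠a[slow]=4 write a[3]=5, slow++,fast++
slow=3 fast=7: a[fast]=6≠a[slow]=5 write a[4]=6, slow++,fast++
slow=4 fast=8: a[fast]=7≠a[slow]=6 write a[5]=7, slow++,fast++
slow=5 fast=9: a[fast]=8≠a[slow]=7 write a[6]=8, slow++,fast++
slow=6 fast=10: a[fast]=8=a[slow] dup, fast++
slow=6 fast=11: a[fast]=9≠a[slow]=8 write a[7]=9, slow++,fast++
slow=7 fast=12: a[fast]=10≠a[slow]=9 write a[8]=10, slow++,fast++
slow=8 fast=13: a[fast]=11≠a[slow]=10 write a[9]=11, slow++,fast++
slow=9 fast=14: a[fast]=11=a[slow] dup, fast++
slow=9 fast=15: a[fast]=12≠a[slow]=11 write a[10]=12, slow++,fast++
slow=10 fast=16: a[fast]=13≠a[slow]=12 write a[11]=13, slow++,fast++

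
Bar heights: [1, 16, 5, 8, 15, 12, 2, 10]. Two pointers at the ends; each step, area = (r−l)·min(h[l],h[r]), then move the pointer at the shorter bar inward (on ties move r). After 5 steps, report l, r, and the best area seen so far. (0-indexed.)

l=0 r=7: min(1,10)*7=7 best=7 *, l++
l=1 r=7: min(16,10)*6=60 best=60 *, r--
l=1 r=6: min(16,2)*5=10 best=60, r--
l=1 r=5: min(16,12)*4=48 best=60, r--
l=1 r=4: min(16,15)*3=45 best=60, r--

l=1, r=3, best area=60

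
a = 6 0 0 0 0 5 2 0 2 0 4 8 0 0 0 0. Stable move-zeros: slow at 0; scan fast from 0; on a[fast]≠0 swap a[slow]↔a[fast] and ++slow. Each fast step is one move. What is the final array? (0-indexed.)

[6, 5, 2, 2, 4, 8, 0, 0, 0, 0, 0, 0, 0, 0, 0, 0]

slow=0 fast=0: a[fast]=6≠0 swap→a[0]=6, slow++,fast++
slow=1 fast=1: a[fast]=0, fast++
slow=1 fast=2: a[fast]=0, fast++
slow=1 fast=3: a[fast]=0, fast++
slow=1 fast=4: a[fast]=0, fast++
slow=1 fast=5: a[fast]=5≠0 swap→a[1]=5, slow++,fast++
slow=2 fast=6: a[fast]=2≠0 swap→a[2]=2, slow++,fast++
slow=3 fast=7: a[fast]=0, fast++
slow=3 fast=8: a[fast]=2≠0 swap→a[3]=2, slow++,fast++
slow=4 fast=9: a[fast]=0, fast++
slow=4 fast=10: a[fast]=4≠0 swap→a[4]=4, slow++,fast++
slow=5 fast=11: a[fast]=8≠0 swap→a[5]=8, slow++,fast++
slow=6 fast=12: a[fast]=0, fast++
slow=6 fast=13: a[fast]=0, fast++
slow=6 fast=14: a[fast]=0, fast++
slow=6 fast=15: a[fast]=0, fast++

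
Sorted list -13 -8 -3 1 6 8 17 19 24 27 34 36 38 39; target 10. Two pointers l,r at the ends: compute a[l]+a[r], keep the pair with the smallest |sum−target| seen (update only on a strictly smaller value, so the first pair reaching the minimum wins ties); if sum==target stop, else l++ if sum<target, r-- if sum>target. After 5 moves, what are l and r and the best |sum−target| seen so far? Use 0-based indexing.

[0,13] -13+39=26 d=16 * → r--
[0,12] -13+38=25 d=15 * → r--
[0,11] -13+36=23 d=13 * → r--
[0,10] -13+34=21 d=11 * → r--
[0,9] -13+27=14 d=4 * → r--

l=0, r=8, best |Δ|=4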